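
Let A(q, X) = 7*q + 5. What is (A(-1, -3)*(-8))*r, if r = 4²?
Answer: 256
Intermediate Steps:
r = 16
A(q, X) = 5 + 7*q
(A(-1, -3)*(-8))*r = ((5 + 7*(-1))*(-8))*16 = ((5 - 7)*(-8))*16 = -2*(-8)*16 = 16*16 = 256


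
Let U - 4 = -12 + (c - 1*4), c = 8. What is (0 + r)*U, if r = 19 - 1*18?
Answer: -4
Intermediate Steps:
r = 1 (r = 19 - 18 = 1)
U = -4 (U = 4 + (-12 + (8 - 1*4)) = 4 + (-12 + (8 - 4)) = 4 + (-12 + 4) = 4 - 8 = -4)
(0 + r)*U = (0 + 1)*(-4) = 1*(-4) = -4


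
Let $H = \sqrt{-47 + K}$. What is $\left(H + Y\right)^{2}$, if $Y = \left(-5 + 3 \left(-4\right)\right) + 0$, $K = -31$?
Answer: $\left(17 - i \sqrt{78}\right)^{2} \approx 211.0 - 300.28 i$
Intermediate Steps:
$H = i \sqrt{78}$ ($H = \sqrt{-47 - 31} = \sqrt{-78} = i \sqrt{78} \approx 8.8318 i$)
$Y = -17$ ($Y = \left(-5 - 12\right) + 0 = -17 + 0 = -17$)
$\left(H + Y\right)^{2} = \left(i \sqrt{78} - 17\right)^{2} = \left(-17 + i \sqrt{78}\right)^{2}$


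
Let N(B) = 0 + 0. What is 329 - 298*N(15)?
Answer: 329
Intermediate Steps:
N(B) = 0
329 - 298*N(15) = 329 - 298*0 = 329 + 0 = 329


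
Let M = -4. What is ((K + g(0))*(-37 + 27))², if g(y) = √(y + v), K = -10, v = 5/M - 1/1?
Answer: 9775 - 3000*I ≈ 9775.0 - 3000.0*I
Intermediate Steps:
v = -9/4 (v = 5/(-4) - 1/1 = 5*(-¼) - 1*1 = -5/4 - 1 = -9/4 ≈ -2.2500)
g(y) = √(-9/4 + y) (g(y) = √(y - 9/4) = √(-9/4 + y))
((K + g(0))*(-37 + 27))² = ((-10 + √(-9 + 4*0)/2)*(-37 + 27))² = ((-10 + √(-9 + 0)/2)*(-10))² = ((-10 + √(-9)/2)*(-10))² = ((-10 + (3*I)/2)*(-10))² = ((-10 + 3*I/2)*(-10))² = (100 - 15*I)²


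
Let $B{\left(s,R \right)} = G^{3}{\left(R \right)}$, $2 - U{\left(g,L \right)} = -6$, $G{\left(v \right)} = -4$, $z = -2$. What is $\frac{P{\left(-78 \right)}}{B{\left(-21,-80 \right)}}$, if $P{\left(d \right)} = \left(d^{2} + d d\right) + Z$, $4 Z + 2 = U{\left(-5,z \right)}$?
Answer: $- \frac{24339}{128} \approx -190.15$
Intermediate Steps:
$U{\left(g,L \right)} = 8$ ($U{\left(g,L \right)} = 2 - -6 = 2 + 6 = 8$)
$Z = \frac{3}{2}$ ($Z = - \frac{1}{2} + \frac{1}{4} \cdot 8 = - \frac{1}{2} + 2 = \frac{3}{2} \approx 1.5$)
$P{\left(d \right)} = \frac{3}{2} + 2 d^{2}$ ($P{\left(d \right)} = \left(d^{2} + d d\right) + \frac{3}{2} = \left(d^{2} + d^{2}\right) + \frac{3}{2} = 2 d^{2} + \frac{3}{2} = \frac{3}{2} + 2 d^{2}$)
$B{\left(s,R \right)} = -64$ ($B{\left(s,R \right)} = \left(-4\right)^{3} = -64$)
$\frac{P{\left(-78 \right)}}{B{\left(-21,-80 \right)}} = \frac{\frac{3}{2} + 2 \left(-78\right)^{2}}{-64} = \left(\frac{3}{2} + 2 \cdot 6084\right) \left(- \frac{1}{64}\right) = \left(\frac{3}{2} + 12168\right) \left(- \frac{1}{64}\right) = \frac{24339}{2} \left(- \frac{1}{64}\right) = - \frac{24339}{128}$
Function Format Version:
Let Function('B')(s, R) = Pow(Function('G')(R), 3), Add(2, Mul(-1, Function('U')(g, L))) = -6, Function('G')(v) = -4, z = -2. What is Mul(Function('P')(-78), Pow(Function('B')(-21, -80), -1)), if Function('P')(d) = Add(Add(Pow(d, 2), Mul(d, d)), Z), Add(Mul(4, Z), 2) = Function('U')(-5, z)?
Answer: Rational(-24339, 128) ≈ -190.15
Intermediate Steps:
Function('U')(g, L) = 8 (Function('U')(g, L) = Add(2, Mul(-1, -6)) = Add(2, 6) = 8)
Z = Rational(3, 2) (Z = Add(Rational(-1, 2), Mul(Rational(1, 4), 8)) = Add(Rational(-1, 2), 2) = Rational(3, 2) ≈ 1.5000)
Function('P')(d) = Add(Rational(3, 2), Mul(2, Pow(d, 2))) (Function('P')(d) = Add(Add(Pow(d, 2), Mul(d, d)), Rational(3, 2)) = Add(Add(Pow(d, 2), Pow(d, 2)), Rational(3, 2)) = Add(Mul(2, Pow(d, 2)), Rational(3, 2)) = Add(Rational(3, 2), Mul(2, Pow(d, 2))))
Function('B')(s, R) = -64 (Function('B')(s, R) = Pow(-4, 3) = -64)
Mul(Function('P')(-78), Pow(Function('B')(-21, -80), -1)) = Mul(Add(Rational(3, 2), Mul(2, Pow(-78, 2))), Pow(-64, -1)) = Mul(Add(Rational(3, 2), Mul(2, 6084)), Rational(-1, 64)) = Mul(Add(Rational(3, 2), 12168), Rational(-1, 64)) = Mul(Rational(24339, 2), Rational(-1, 64)) = Rational(-24339, 128)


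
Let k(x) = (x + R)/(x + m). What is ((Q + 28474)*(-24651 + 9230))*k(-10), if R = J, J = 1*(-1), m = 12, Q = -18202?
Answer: 871224816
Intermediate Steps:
J = -1
R = -1
k(x) = (-1 + x)/(12 + x) (k(x) = (x - 1)/(x + 12) = (-1 + x)/(12 + x))
((Q + 28474)*(-24651 + 9230))*k(-10) = ((-18202 + 28474)*(-24651 + 9230))*((-1 - 10)/(12 - 10)) = (10272*(-15421))*(-11/2) = -79202256*(-11) = -158404512*(-11/2) = 871224816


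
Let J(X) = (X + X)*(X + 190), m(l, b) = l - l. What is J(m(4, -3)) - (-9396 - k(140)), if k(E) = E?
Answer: 9536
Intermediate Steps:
m(l, b) = 0
J(X) = 2*X*(190 + X) (J(X) = (2*X)*(190 + X) = 2*X*(190 + X))
J(m(4, -3)) - (-9396 - k(140)) = 2*0*(190 + 0) - (-9396 - 1*140) = 2*0*190 - (-9396 - 140) = 0 - 1*(-9536) = 0 + 9536 = 9536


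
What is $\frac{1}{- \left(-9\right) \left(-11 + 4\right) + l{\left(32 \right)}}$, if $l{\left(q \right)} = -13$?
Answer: $- \frac{1}{76} \approx -0.013158$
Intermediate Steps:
$\frac{1}{- \left(-9\right) \left(-11 + 4\right) + l{\left(32 \right)}} = \frac{1}{- \left(-9\right) \left(-11 + 4\right) - 13} = \frac{1}{- \left(-9\right) \left(-7\right) - 13} = \frac{1}{\left(-1\right) 63 - 13} = \frac{1}{-63 - 13} = \frac{1}{-76} = - \frac{1}{76}$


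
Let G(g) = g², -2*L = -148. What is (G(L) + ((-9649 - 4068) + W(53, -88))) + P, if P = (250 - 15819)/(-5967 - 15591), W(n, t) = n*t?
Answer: -278190421/21558 ≈ -12904.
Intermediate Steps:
L = 74 (L = -½*(-148) = 74)
P = 15569/21558 (P = -15569/(-21558) = -15569*(-1/21558) = 15569/21558 ≈ 0.72219)
(G(L) + ((-9649 - 4068) + W(53, -88))) + P = (74² + ((-9649 - 4068) + 53*(-88))) + 15569/21558 = (5476 + (-13717 - 4664)) + 15569/21558 = (5476 - 18381) + 15569/21558 = -12905 + 15569/21558 = -278190421/21558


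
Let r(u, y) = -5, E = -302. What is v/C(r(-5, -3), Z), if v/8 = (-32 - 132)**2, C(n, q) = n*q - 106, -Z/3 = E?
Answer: -53792/1159 ≈ -46.412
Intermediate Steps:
Z = 906 (Z = -3*(-302) = 906)
C(n, q) = -106 + n*q
v = 215168 (v = 8*(-32 - 132)**2 = 8*(-164)**2 = 8*26896 = 215168)
v/C(r(-5, -3), Z) = 215168/(-106 - 5*906) = 215168/(-106 - 4530) = 215168/(-4636) = 215168*(-1/4636) = -53792/1159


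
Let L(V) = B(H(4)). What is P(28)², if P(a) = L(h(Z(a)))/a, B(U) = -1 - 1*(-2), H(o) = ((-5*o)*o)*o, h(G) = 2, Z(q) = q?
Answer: 1/784 ≈ 0.0012755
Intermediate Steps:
H(o) = -5*o³ (H(o) = (-5*o²)*o = -5*o³)
B(U) = 1 (B(U) = -1 + 2 = 1)
L(V) = 1
P(a) = 1/a
P(28)² = (1/28)² = 1/784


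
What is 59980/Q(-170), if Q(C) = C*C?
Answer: 2999/1445 ≈ 2.0754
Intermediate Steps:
Q(C) = C**2
59980/Q(-170) = 59980/((-170)**2) = 59980/28900 = 59980*(1/28900) = 2999/1445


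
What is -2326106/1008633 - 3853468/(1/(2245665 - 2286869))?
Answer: 160149028494483670/1008633 ≈ 1.5878e+11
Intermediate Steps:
-2326106/1008633 - 3853468/(1/(2245665 - 2286869)) = -2326106*1/1008633 - 3853468/(1/(-41204)) = -2326106/1008633 - 3853468/(-1/41204) = -2326106/1008633 - 3853468*(-41204) = -2326106/1008633 + 158778295472 = 160149028494483670/1008633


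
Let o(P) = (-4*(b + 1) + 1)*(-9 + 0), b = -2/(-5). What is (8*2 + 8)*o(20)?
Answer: 4968/5 ≈ 993.60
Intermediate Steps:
b = ⅖ (b = -2*(-⅕) = ⅖ ≈ 0.40000)
o(P) = 207/5 (o(P) = (-4*(⅖ + 1) + 1)*(-9 + 0) = (-4*7/5 + 1)*(-9) = (-28/5 + 1)*(-9) = -23/5*(-9) = 207/5)
(8*2 + 8)*o(20) = (8*2 + 8)*(207/5) = (16 + 8)*(207/5) = 24*(207/5) = 4968/5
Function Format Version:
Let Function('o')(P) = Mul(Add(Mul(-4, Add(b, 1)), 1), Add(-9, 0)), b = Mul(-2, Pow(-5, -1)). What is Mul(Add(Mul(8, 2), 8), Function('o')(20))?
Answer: Rational(4968, 5) ≈ 993.60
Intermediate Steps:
b = Rational(2, 5) (b = Mul(-2, Rational(-1, 5)) = Rational(2, 5) ≈ 0.40000)
Function('o')(P) = Rational(207, 5) (Function('o')(P) = Mul(Add(Mul(-4, Add(Rational(2, 5), 1)), 1), Add(-9, 0)) = Mul(Add(Mul(-4, Rational(7, 5)), 1), -9) = Mul(Add(Rational(-28, 5), 1), -9) = Mul(Rational(-23, 5), -9) = Rational(207, 5))
Mul(Add(Mul(8, 2), 8), Function('o')(20)) = Mul(Add(Mul(8, 2), 8), Rational(207, 5)) = Mul(Add(16, 8), Rational(207, 5)) = Mul(24, Rational(207, 5)) = Rational(4968, 5)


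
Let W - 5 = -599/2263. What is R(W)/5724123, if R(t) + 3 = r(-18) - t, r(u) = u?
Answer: -19413/4317896783 ≈ -4.4959e-6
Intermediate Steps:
W = 10716/2263 (W = 5 - 599/2263 = 10716/2263 ≈ 4.7353)
R(t) = -21 - t (R(t) = -3 + (-18 - t) = -21 - t)
R(W)/5724123 = (-21 - 1*10716/2263)/5724123 = (-21 - 10716/2263)*(1/5724123) = -58239/2263*1/5724123 = -19413/4317896783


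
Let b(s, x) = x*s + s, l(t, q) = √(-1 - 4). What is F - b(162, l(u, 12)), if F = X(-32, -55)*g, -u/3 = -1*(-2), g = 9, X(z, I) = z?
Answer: -450 - 162*I*√5 ≈ -450.0 - 362.24*I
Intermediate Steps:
u = -6 (u = -(-3)*(-2) = -3*2 = -6)
l(t, q) = I*√5 (l(t, q) = √(-5) = I*√5)
b(s, x) = s + s*x (b(s, x) = s*x + s = s + s*x)
F = -288 (F = -32*9 = -288)
F - b(162, l(u, 12)) = -288 - 162*(1 + I*√5) = -288 - (162 + 162*I*√5) = -288 + (-162 - 162*I*√5) = -450 - 162*I*√5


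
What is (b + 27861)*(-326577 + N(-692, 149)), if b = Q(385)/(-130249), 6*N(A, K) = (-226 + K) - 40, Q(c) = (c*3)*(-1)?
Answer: -169310823632928/18607 ≈ -9.0993e+9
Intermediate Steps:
Q(c) = -3*c (Q(c) = (3*c)*(-1) = -3*c)
N(A, K) = -133/3 + K/6 (N(A, K) = ((-226 + K) - 40)/6 = (-266 + K)/6 = -133/3 + K/6)
b = 165/18607 (b = -3*385/(-130249) = -1155*(-1/130249) = 165/18607 ≈ 0.0088676)
(b + 27861)*(-326577 + N(-692, 149)) = (165/18607 + 27861)*(-326577 + (-133/3 + (⅙)*149)) = 518409792*(-326577 + (-133/3 + 149/6))/18607 = 518409792*(-326577 - 39/2)/18607 = (518409792/18607)*(-653193/2) = -169310823632928/18607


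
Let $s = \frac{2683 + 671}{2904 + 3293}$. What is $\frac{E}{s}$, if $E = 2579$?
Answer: $\frac{15982063}{3354} \approx 4765.1$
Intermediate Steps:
$s = \frac{3354}{6197} \approx 0.54123$
$\frac{E}{s} = \frac{2579}{\frac{3354}{6197}} = 2579 \cdot \frac{6197}{3354} = \frac{15982063}{3354}$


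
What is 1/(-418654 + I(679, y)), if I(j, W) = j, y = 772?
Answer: -1/417975 ≈ -2.3925e-6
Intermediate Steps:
1/(-418654 + I(679, y)) = 1/(-418654 + 679) = 1/(-417975) = -1/417975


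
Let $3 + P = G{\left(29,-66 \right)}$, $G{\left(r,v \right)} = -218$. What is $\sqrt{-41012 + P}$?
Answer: $i \sqrt{41233} \approx 203.06 i$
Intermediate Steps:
$P = -221$ ($P = -3 - 218 = -221$)
$\sqrt{-41012 + P} = \sqrt{-41012 - 221} = \sqrt{-41233} = i \sqrt{41233}$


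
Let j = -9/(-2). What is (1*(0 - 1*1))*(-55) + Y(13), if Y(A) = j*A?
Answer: 227/2 ≈ 113.50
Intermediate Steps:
j = 9/2 (j = -9*(-1/2) = 9/2 ≈ 4.5000)
Y(A) = 9*A/2
(1*(0 - 1*1))*(-55) + Y(13) = (1*(0 - 1*1))*(-55) + (9/2)*13 = (1*(0 - 1))*(-55) + 117/2 = (1*(-1))*(-55) + 117/2 = -1*(-55) + 117/2 = 55 + 117/2 = 227/2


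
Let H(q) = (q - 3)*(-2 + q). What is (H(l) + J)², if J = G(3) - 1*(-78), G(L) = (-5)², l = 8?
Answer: 17689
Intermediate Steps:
H(q) = (-3 + q)*(-2 + q)
G(L) = 25
J = 103 (J = 25 - 1*(-78) = 25 + 78 = 103)
(H(l) + J)² = ((6 + 8² - 5*8) + 103)² = ((6 + 64 - 40) + 103)² = (30 + 103)² = 133² = 17689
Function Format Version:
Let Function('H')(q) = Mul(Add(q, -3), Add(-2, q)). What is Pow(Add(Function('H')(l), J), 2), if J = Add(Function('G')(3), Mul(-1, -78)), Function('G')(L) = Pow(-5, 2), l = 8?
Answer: 17689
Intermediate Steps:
Function('H')(q) = Mul(Add(-3, q), Add(-2, q))
Function('G')(L) = 25
J = 103 (J = Add(25, Mul(-1, -78)) = Add(25, 78) = 103)
Pow(Add(Function('H')(l), J), 2) = Pow(Add(Add(6, Pow(8, 2), Mul(-5, 8)), 103), 2) = Pow(Add(Add(6, 64, -40), 103), 2) = Pow(Add(30, 103), 2) = Pow(133, 2) = 17689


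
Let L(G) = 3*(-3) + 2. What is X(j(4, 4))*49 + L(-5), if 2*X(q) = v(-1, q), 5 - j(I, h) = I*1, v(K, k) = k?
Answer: 35/2 ≈ 17.500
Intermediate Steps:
j(I, h) = 5 - I
X(q) = q/2
L(G) = -7 (L(G) = -9 + 2 = -7)
X(j(4, 4))*49 + L(-5) = ((5 - 1*4)/2)*49 - 7 = ((5 - 4)/2)*49 - 7 = ((½)*1)*49 - 7 = (½)*49 - 7 = 49/2 - 7 = 35/2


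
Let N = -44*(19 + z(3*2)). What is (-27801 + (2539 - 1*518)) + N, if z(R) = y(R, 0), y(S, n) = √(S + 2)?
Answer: -26616 - 88*√2 ≈ -26740.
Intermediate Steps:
y(S, n) = √(2 + S)
z(R) = √(2 + R)
N = -836 - 88*√2 (N = -44*(19 + √(2 + 3*2)) = -44*(19 + √(2 + 6)) = -44*(19 + √8) = -44*(19 + 2*√2) = -836 - 88*√2 ≈ -960.45)
(-27801 + (2539 - 1*518)) + N = (-27801 + (2539 - 1*518)) + (-836 - 88*√2) = (-27801 + (2539 - 518)) + (-836 - 88*√2) = (-27801 + 2021) + (-836 - 88*√2) = -25780 + (-836 - 88*√2) = -26616 - 88*√2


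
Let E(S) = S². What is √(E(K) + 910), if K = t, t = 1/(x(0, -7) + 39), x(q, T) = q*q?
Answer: √1384111/39 ≈ 30.166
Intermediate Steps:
x(q, T) = q²
t = 1/39 (t = 1/(0² + 39) = 1/(0 + 39) = 1/39 ≈ 0.025641)
K = 1/39 ≈ 0.025641
√(E(K) + 910) = √((1/39)² + 910) = √(1/1521 + 910) = √(1384111/1521) = √1384111/39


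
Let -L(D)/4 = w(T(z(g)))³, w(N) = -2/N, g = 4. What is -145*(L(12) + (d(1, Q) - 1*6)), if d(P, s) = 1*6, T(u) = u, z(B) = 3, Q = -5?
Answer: -4640/27 ≈ -171.85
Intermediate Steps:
d(P, s) = 6
L(D) = 32/27 (L(D) = -4*(-2/3)³ = -4*(-2*⅓)³ = -4*(-⅔)³ = -4*(-8/27) = 32/27)
-145*(L(12) + (d(1, Q) - 1*6)) = -145*(32/27 + (6 - 1*6)) = -145*(32/27 + (6 - 6)) = -145*(32/27 + 0) = -145*32/27 = -4640/27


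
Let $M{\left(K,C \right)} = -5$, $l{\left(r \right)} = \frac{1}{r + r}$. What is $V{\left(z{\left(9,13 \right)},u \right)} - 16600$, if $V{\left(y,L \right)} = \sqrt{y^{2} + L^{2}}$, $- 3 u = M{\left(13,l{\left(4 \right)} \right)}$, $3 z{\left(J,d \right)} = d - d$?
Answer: $- \frac{49795}{3} \approx -16598.0$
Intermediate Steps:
$l{\left(r \right)} = \frac{1}{2 r}$
$z{\left(J,d \right)} = 0$ ($z{\left(J,d \right)} = \frac{d - d}{3} = \frac{1}{3} \cdot 0 = 0$)
$u = \frac{5}{3}$ ($u = \left(- \frac{1}{3}\right) \left(-5\right) = \frac{5}{3} \approx 1.6667$)
$V{\left(y,L \right)} = \sqrt{L^{2} + y^{2}}$
$V{\left(z{\left(9,13 \right)},u \right)} - 16600 = \sqrt{\left(\frac{5}{3}\right)^{2} + 0^{2}} - 16600 = \sqrt{\frac{25}{9} + 0} - 16600 = \sqrt{\frac{25}{9}} - 16600 = \frac{5}{3} - 16600 = - \frac{49795}{3}$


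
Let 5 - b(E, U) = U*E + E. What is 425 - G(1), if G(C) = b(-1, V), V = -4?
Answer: 423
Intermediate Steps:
b(E, U) = 5 - E - E*U (b(E, U) = 5 - (U*E + E) = 5 - (E*U + E) = 5 - (E + E*U) = 5 + (-E - E*U) = 5 - E - E*U)
G(C) = 2 (G(C) = 5 - 1*(-1) - 1*(-1)*(-4) = 5 + 1 - 4 = 2)
425 - G(1) = 425 - 1*2 = 425 - 2 = 423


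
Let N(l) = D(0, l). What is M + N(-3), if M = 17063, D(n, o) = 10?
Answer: 17073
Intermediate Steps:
N(l) = 10
M + N(-3) = 17063 + 10 = 17073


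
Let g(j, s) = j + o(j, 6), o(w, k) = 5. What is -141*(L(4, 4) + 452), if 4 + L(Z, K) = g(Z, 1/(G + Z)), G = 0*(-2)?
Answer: -64437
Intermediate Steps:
G = 0
g(j, s) = 5 + j (g(j, s) = j + 5 = 5 + j)
L(Z, K) = 1 + Z (L(Z, K) = -4 + (5 + Z) = 1 + Z)
-141*(L(4, 4) + 452) = -141*((1 + 4) + 452) = -141*(5 + 452) = -141*457 = -64437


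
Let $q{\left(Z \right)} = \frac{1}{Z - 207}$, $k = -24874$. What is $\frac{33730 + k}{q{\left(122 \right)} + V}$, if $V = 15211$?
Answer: $\frac{125460}{215489} \approx 0.58221$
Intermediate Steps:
$q{\left(Z \right)} = \frac{1}{-207 + Z}$
$\frac{33730 + k}{q{\left(122 \right)} + V} = \frac{33730 - 24874}{\frac{1}{-207 + 122} + 15211} = \frac{8856}{\frac{1}{-85} + 15211} = \frac{8856}{- \frac{1}{85} + 15211} = \frac{8856}{\frac{1292934}{85}} = 8856 \cdot \frac{85}{1292934} = \frac{125460}{215489}$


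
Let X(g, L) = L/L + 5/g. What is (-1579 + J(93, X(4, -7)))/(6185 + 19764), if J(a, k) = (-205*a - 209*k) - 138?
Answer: -85009/103796 ≈ -0.81900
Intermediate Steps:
X(g, L) = 1 + 5/g
J(a, k) = -138 - 209*k - 205*a (J(a, k) = (-209*k - 205*a) - 138 = -138 - 209*k - 205*a)
(-1579 + J(93, X(4, -7)))/(6185 + 19764) = (-1579 + (-138 - 209*(5 + 4)/4 - 205*93))/(6185 + 19764) = (-1579 + (-138 - 209*9/4 - 19065))/25949 = (-1579 + (-138 - 209*9/4 - 19065))*(1/25949) = (-1579 + (-138 - 1881/4 - 19065))*(1/25949) = (-1579 - 78693/4)*(1/25949) = -85009/4*1/25949 = -85009/103796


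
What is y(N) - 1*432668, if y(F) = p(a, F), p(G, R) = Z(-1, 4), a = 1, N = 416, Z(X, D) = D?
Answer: -432664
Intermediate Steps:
p(G, R) = 4
y(F) = 4
y(N) - 1*432668 = 4 - 1*432668 = 4 - 432668 = -432664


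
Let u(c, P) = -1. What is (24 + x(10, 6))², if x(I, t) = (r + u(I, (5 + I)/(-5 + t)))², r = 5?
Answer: 1600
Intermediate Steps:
x(I, t) = 16 (x(I, t) = (5 - 1)² = 4² = 16)
(24 + x(10, 6))² = (24 + 16)² = 40² = 1600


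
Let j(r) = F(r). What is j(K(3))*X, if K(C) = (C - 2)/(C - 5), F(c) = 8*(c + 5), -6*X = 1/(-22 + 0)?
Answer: 3/11 ≈ 0.27273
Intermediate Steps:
X = 1/132 (X = -1/(6*(-22 + 0)) = -⅙/(-22) = -⅙*(-1/22) = 1/132 ≈ 0.0075758)
F(c) = 40 + 8*c (F(c) = 8*(5 + c) = 40 + 8*c)
K(C) = (-2 + C)/(-5 + C)
j(r) = 40 + 8*r
j(K(3))*X = (40 + 8*((-2 + 3)/(-5 + 3)))*(1/132) = (40 + 8*(1/(-2)))*(1/132) = (40 + 8*(-½*1))*(1/132) = (40 + 8*(-½))*(1/132) = (40 - 4)*(1/132) = 36*(1/132) = 3/11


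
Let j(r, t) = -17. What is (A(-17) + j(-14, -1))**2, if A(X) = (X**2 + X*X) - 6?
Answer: 308025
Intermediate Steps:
A(X) = -6 + 2*X**2 (A(X) = (X**2 + X**2) - 6 = 2*X**2 - 6 = -6 + 2*X**2)
(A(-17) + j(-14, -1))**2 = ((-6 + 2*(-17)**2) - 17)**2 = ((-6 + 2*289) - 17)**2 = ((-6 + 578) - 17)**2 = (572 - 17)**2 = 555**2 = 308025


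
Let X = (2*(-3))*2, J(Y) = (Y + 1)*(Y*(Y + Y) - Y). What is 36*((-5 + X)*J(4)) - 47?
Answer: -85727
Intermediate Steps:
J(Y) = (1 + Y)*(-Y + 2*Y²) (J(Y) = (1 + Y)*(Y*(2*Y) - Y) = (1 + Y)*(2*Y² - Y) = (1 + Y)*(-Y + 2*Y²))
X = -12 (X = -6*2 = -12)
36*((-5 + X)*J(4)) - 47 = 36*((-5 - 12)*(4*(-1 + 4 + 2*4²))) - 47 = 36*(-68*(-1 + 4 + 2*16)) - 47 = 36*(-68*(-1 + 4 + 32)) - 47 = 36*(-68*35) - 47 = 36*(-17*140) - 47 = 36*(-2380) - 47 = -85680 - 47 = -85727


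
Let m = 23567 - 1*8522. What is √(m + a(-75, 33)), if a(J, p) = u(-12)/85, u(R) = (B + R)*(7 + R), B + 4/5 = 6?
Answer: √376135/5 ≈ 122.66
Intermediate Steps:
B = 26/5 (B = -⅘ + 6 = 26/5 ≈ 5.2000)
u(R) = (7 + R)*(26/5 + R) (u(R) = (26/5 + R)*(7 + R) = (7 + R)*(26/5 + R))
m = 15045 (m = 23567 - 8522 = 15045)
a(J, p) = ⅖ (a(J, p) = (182/5 + (-12)² + (61/5)*(-12))/85 = (182/5 + 144 - 732/5)*(1/85) = 34*(1/85) = ⅖)
√(m + a(-75, 33)) = √(15045 + ⅖) = √(75227/5) = √376135/5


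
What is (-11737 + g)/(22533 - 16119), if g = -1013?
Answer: -2125/1069 ≈ -1.9878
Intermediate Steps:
(-11737 + g)/(22533 - 16119) = (-11737 - 1013)/(22533 - 16119) = -12750/6414 = -12750*1/6414 = -2125/1069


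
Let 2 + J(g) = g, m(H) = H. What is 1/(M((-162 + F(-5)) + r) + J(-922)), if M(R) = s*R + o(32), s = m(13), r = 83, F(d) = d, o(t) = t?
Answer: -1/1984 ≈ -0.00050403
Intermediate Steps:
J(g) = -2 + g
s = 13
M(R) = 32 + 13*R (M(R) = 13*R + 32 = 32 + 13*R)
1/(M((-162 + F(-5)) + r) + J(-922)) = 1/((32 + 13*((-162 - 5) + 83)) + (-2 - 922)) = 1/((32 + 13*(-167 + 83)) - 924) = 1/((32 + 13*(-84)) - 924) = 1/((32 - 1092) - 924) = 1/(-1060 - 924) = 1/(-1984) = -1/1984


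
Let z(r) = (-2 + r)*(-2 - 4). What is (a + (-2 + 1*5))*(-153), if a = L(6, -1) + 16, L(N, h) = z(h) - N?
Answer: -4743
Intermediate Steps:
z(r) = 12 - 6*r (z(r) = (-2 + r)*(-6) = 12 - 6*r)
L(N, h) = 12 - N - 6*h (L(N, h) = (12 - 6*h) - N = 12 - N - 6*h)
a = 28 (a = (12 - 1*6 - 6*(-1)) + 16 = (12 - 6 + 6) + 16 = 12 + 16 = 28)
(a + (-2 + 1*5))*(-153) = (28 + (-2 + 1*5))*(-153) = (28 + (-2 + 5))*(-153) = (28 + 3)*(-153) = 31*(-153) = -4743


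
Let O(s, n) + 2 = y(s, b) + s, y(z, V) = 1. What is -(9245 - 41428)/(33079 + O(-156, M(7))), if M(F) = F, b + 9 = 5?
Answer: 32183/32922 ≈ 0.97755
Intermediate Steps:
b = -4 (b = -9 + 5 = -4)
O(s, n) = -1 + s (O(s, n) = -2 + (1 + s) = -1 + s)
-(9245 - 41428)/(33079 + O(-156, M(7))) = -(9245 - 41428)/(33079 + (-1 - 156)) = -(-32183)/(33079 - 157) = -(-32183)/32922 = -1*(-32183/32922) = 32183/32922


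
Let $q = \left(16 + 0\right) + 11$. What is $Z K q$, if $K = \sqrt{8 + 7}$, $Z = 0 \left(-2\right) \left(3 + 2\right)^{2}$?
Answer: $0$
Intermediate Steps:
$Z = 0$ ($Z = 0 \cdot 5^{2} = 0 \cdot 25 = 0$)
$q = 27$ ($q = 16 + 11 = 27$)
$K = \sqrt{15} \approx 3.873$
$Z K q = 0 \sqrt{15} \cdot 27 = 0 \cdot 27 = 0$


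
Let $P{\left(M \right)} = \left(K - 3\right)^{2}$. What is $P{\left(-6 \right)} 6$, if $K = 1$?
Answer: $24$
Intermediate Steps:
$P{\left(M \right)} = 4$ ($P{\left(M \right)} = \left(1 - 3\right)^{2} = \left(-2\right)^{2} = 4$)
$P{\left(-6 \right)} 6 = 4 \cdot 6 = 24$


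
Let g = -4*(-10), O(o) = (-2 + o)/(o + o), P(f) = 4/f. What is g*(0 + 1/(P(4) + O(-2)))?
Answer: 20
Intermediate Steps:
O(o) = (-2 + o)/(2*o) (O(o) = (-2 + o)/((2*o)) = (-2 + o)*(1/(2*o)) = (-2 + o)/(2*o))
g = 40
g*(0 + 1/(P(4) + O(-2))) = 40*(0 + 1/(4/4 + (1/2)*(-2 - 2)/(-2))) = 40*(0 + 1/(4*(1/4) + (1/2)*(-1/2)*(-4))) = 40*(0 + 1/(1 + 1)) = 40*(0 + 1/2) = 40*(1/2) = 20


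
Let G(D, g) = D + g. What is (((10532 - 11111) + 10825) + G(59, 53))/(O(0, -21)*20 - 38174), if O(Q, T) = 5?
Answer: -5179/19037 ≈ -0.27205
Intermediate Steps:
(((10532 - 11111) + 10825) + G(59, 53))/(O(0, -21)*20 - 38174) = (((10532 - 11111) + 10825) + (59 + 53))/(5*20 - 38174) = ((-579 + 10825) + 112)/(100 - 38174) = (10246 + 112)/(-38074) = 10358*(-1/38074) = -5179/19037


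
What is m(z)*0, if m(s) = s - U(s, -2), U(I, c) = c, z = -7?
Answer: 0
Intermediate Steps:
m(s) = 2 + s (m(s) = s - 1*(-2) = s + 2 = 2 + s)
m(z)*0 = (2 - 7)*0 = -5*0 = 0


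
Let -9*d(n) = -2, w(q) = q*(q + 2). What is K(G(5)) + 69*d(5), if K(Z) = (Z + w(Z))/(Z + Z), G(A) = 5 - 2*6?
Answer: 40/3 ≈ 13.333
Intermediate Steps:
w(q) = q*(2 + q)
d(n) = 2/9 (d(n) = -1/9*(-2) = 2/9)
G(A) = -7 (G(A) = 5 - 12 = -7)
K(Z) = (Z + Z*(2 + Z))/(2*Z) (K(Z) = (Z + Z*(2 + Z))/(Z + Z) = (Z + Z*(2 + Z))/((2*Z)) = (Z + Z*(2 + Z))*(1/(2*Z)) = (Z + Z*(2 + Z))/(2*Z))
K(G(5)) + 69*d(5) = (3/2 + (1/2)*(-7)) + 69*(2/9) = (3/2 - 7/2) + 46/3 = -2 + 46/3 = 40/3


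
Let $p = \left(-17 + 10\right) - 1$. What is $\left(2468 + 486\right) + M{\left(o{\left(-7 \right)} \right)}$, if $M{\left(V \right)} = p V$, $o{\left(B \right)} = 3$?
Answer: $2930$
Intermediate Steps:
$p = -8$ ($p = -7 - 1 = -8$)
$M{\left(V \right)} = - 8 V$
$\left(2468 + 486\right) + M{\left(o{\left(-7 \right)} \right)} = \left(2468 + 486\right) - 24 = 2954 - 24 = 2930$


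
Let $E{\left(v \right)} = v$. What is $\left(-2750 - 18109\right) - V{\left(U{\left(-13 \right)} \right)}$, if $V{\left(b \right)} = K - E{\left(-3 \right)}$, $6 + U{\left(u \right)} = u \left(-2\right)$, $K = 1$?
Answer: $-20863$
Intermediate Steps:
$U{\left(u \right)} = -6 - 2 u$ ($U{\left(u \right)} = -6 + u \left(-2\right) = -6 - 2 u$)
$V{\left(b \right)} = 4$ ($V{\left(b \right)} = 1 - -3 = 1 + 3 = 4$)
$\left(-2750 - 18109\right) - V{\left(U{\left(-13 \right)} \right)} = \left(-2750 - 18109\right) - 4 = -20859 - 4 = -20863$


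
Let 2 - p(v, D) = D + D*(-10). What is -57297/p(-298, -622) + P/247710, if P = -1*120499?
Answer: 6759363733/693092580 ≈ 9.7525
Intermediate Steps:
P = -120499
p(v, D) = 2 + 9*D (p(v, D) = 2 - (D + D*(-10)) = 2 - (D - 10*D) = 2 - (-9)*D = 2 + 9*D)
-57297/p(-298, -622) + P/247710 = -57297/(2 + 9*(-622)) - 120499/247710 = -57297/(2 - 5598) - 120499*1/247710 = -57297/(-5596) - 120499/247710 = -57297*(-1/5596) - 120499/247710 = 57297/5596 - 120499/247710 = 6759363733/693092580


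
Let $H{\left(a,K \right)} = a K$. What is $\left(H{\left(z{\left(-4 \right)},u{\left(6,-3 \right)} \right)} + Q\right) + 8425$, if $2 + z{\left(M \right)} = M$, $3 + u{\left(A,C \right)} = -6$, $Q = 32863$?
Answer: $41342$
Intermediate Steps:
$u{\left(A,C \right)} = -9$ ($u{\left(A,C \right)} = -3 - 6 = -9$)
$z{\left(M \right)} = -2 + M$
$H{\left(a,K \right)} = K a$
$\left(H{\left(z{\left(-4 \right)},u{\left(6,-3 \right)} \right)} + Q\right) + 8425 = \left(- 9 \left(-2 - 4\right) + 32863\right) + 8425 = \left(\left(-9\right) \left(-6\right) + 32863\right) + 8425 = \left(54 + 32863\right) + 8425 = 32917 + 8425 = 41342$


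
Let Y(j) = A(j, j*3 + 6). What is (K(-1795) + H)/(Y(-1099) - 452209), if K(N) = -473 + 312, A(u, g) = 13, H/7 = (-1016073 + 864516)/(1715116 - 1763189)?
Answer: 3339427/10869209154 ≈ 0.00030724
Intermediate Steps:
H = 1060899/48073 (H = 7*((-1016073 + 864516)/(1715116 - 1763189)) = 7*(-151557/(-48073)) = 7*(-151557*(-1/48073)) = 7*(151557/48073) = 1060899/48073 ≈ 22.069)
Y(j) = 13
K(N) = -161
(K(-1795) + H)/(Y(-1099) - 452209) = (-161 + 1060899/48073)/(13 - 452209) = -6678854/48073/(-452196) = -6678854/48073*(-1/452196) = 3339427/10869209154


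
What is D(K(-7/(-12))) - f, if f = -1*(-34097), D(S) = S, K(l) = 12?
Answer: -34085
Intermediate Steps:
f = 34097
D(K(-7/(-12))) - f = 12 - 1*34097 = 12 - 34097 = -34085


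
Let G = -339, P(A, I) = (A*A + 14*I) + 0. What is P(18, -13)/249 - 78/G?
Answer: 22520/28137 ≈ 0.80037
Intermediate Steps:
P(A, I) = A**2 + 14*I (P(A, I) = (A**2 + 14*I) + 0 = A**2 + 14*I)
P(18, -13)/249 - 78/G = (18**2 + 14*(-13))/249 - 78/(-339) = (324 - 182)*(1/249) - 78*(-1/339) = 142*(1/249) + 26/113 = 142/249 + 26/113 = 22520/28137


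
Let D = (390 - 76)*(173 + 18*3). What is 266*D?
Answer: 18959948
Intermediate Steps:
D = 71278 (D = 314*(173 + 54) = 314*227 = 71278)
266*D = 266*71278 = 18959948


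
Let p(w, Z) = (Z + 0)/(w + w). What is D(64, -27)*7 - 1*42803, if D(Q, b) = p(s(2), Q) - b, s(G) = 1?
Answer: -42390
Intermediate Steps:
p(w, Z) = Z/(2*w) (p(w, Z) = Z/((2*w)) = Z*(1/(2*w)) = Z/(2*w))
D(Q, b) = Q/2 - b (D(Q, b) = (½)*Q/1 - b = (½)*Q*1 - b = Q/2 - b)
D(64, -27)*7 - 1*42803 = ((½)*64 - 1*(-27))*7 - 1*42803 = (32 + 27)*7 - 42803 = 59*7 - 42803 = 413 - 42803 = -42390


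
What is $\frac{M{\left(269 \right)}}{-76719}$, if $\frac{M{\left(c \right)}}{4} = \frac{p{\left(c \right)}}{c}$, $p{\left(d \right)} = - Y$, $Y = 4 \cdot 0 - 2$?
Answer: $- \frac{8}{20637411} \approx -3.8765 \cdot 10^{-7}$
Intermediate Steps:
$Y = -2$ ($Y = 0 - 2 = -2$)
$p{\left(d \right)} = 2$ ($p{\left(d \right)} = \left(-1\right) \left(-2\right) = 2$)
$M{\left(c \right)} = \frac{8}{c}$ ($M{\left(c \right)} = 4 \frac{2}{c} = \frac{8}{c}$)
$\frac{M{\left(269 \right)}}{-76719} = \frac{8 \cdot \frac{1}{269}}{-76719} = 8 \cdot \frac{1}{269} \left(- \frac{1}{76719}\right) = \frac{8}{269} \left(- \frac{1}{76719}\right) = - \frac{8}{20637411}$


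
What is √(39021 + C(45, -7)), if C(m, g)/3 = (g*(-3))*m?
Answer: 8*√654 ≈ 204.59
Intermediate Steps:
C(m, g) = -9*g*m (C(m, g) = 3*((g*(-3))*m) = 3*((-3*g)*m) = 3*(-3*g*m) = -9*g*m)
√(39021 + C(45, -7)) = √(39021 - 9*(-7)*45) = √(39021 + 2835) = √41856 = 8*√654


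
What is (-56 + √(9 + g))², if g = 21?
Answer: (56 - √30)² ≈ 2552.6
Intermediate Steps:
(-56 + √(9 + g))² = (-56 + √(9 + 21))² = (-56 + √30)²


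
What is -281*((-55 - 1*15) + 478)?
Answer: -114648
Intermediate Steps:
-281*((-55 - 1*15) + 478) = -281*((-55 - 15) + 478) = -281*(-70 + 478) = -281*408 = -114648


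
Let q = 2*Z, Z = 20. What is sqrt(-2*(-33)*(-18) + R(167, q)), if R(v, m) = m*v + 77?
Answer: sqrt(5569) ≈ 74.626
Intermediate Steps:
q = 40 (q = 2*20 = 40)
R(v, m) = 77 + m*v
sqrt(-2*(-33)*(-18) + R(167, q)) = sqrt(-2*(-33)*(-18) + (77 + 40*167)) = sqrt(66*(-18) + (77 + 6680)) = sqrt(-1188 + 6757) = sqrt(5569)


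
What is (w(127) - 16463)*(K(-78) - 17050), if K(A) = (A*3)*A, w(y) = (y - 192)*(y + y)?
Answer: -39633546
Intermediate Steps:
w(y) = 2*y*(-192 + y) (w(y) = (-192 + y)*(2*y) = 2*y*(-192 + y))
K(A) = 3*A**2 (K(A) = (3*A)*A = 3*A**2)
(w(127) - 16463)*(K(-78) - 17050) = (2*127*(-192 + 127) - 16463)*(3*(-78)**2 - 17050) = (2*127*(-65) - 16463)*(3*6084 - 17050) = (-16510 - 16463)*(18252 - 17050) = -32973*1202 = -39633546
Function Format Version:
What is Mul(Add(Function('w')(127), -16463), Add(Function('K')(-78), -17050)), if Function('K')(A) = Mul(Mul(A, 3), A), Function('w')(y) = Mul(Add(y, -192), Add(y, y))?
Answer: -39633546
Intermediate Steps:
Function('w')(y) = Mul(2, y, Add(-192, y)) (Function('w')(y) = Mul(Add(-192, y), Mul(2, y)) = Mul(2, y, Add(-192, y)))
Function('K')(A) = Mul(3, Pow(A, 2)) (Function('K')(A) = Mul(Mul(3, A), A) = Mul(3, Pow(A, 2)))
Mul(Add(Function('w')(127), -16463), Add(Function('K')(-78), -17050)) = Mul(Add(Mul(2, 127, Add(-192, 127)), -16463), Add(Mul(3, Pow(-78, 2)), -17050)) = Mul(Add(Mul(2, 127, -65), -16463), Add(Mul(3, 6084), -17050)) = Mul(Add(-16510, -16463), Add(18252, -17050)) = Mul(-32973, 1202) = -39633546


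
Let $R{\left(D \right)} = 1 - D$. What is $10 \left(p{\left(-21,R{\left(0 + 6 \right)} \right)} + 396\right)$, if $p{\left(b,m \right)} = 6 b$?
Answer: $2700$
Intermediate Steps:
$10 \left(p{\left(-21,R{\left(0 + 6 \right)} \right)} + 396\right) = 10 \left(6 \left(-21\right) + 396\right) = 10 \left(-126 + 396\right) = 10 \cdot 270 = 2700$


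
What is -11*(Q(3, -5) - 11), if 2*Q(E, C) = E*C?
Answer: 407/2 ≈ 203.50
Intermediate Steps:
Q(E, C) = C*E/2 (Q(E, C) = (E*C)/2 = (C*E)/2 = C*E/2)
-11*(Q(3, -5) - 11) = -11*((½)*(-5)*3 - 11) = -11*(-15/2 - 11) = -11*(-37/2) = 407/2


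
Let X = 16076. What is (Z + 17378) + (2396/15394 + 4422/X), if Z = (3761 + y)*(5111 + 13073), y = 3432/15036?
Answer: 29627634449542357/433079402 ≈ 6.8412e+7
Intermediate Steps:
y = 286/1253 (y = 3432*(1/15036) = 286/1253 ≈ 0.22825)
Z = 85697900696/1253 (Z = (3761 + 286/1253)*(5111 + 13073) = (4712819/1253)*18184 = 85697900696/1253 ≈ 6.8394e+7)
(Z + 17378) + (2396/15394 + 4422/X) = (85697900696/1253 + 17378) + (2396/15394 + 4422/16076) = 85719675330/1253 + (2396*(1/15394) + 4422*(1/16076)) = 85719675330/1253 + (1198/7697 + 2211/8038) = 85719675330/1253 + 26647591/61868486 = 29627634449542357/433079402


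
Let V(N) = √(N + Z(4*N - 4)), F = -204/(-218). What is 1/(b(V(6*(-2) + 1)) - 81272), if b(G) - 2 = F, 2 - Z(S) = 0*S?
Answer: -109/8858328 ≈ -1.2305e-5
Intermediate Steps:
Z(S) = 2 (Z(S) = 2 - 0*S = 2 - 1*0 = 2 + 0 = 2)
F = 102/109 (F = -204*(-1/218) = 102/109 ≈ 0.93578)
V(N) = √(2 + N) (V(N) = √(N + 2) = √(2 + N))
b(G) = 320/109 (b(G) = 2 + 102/109 = 320/109)
1/(b(V(6*(-2) + 1)) - 81272) = 1/(320/109 - 81272) = 1/(-8858328/109) = -109/8858328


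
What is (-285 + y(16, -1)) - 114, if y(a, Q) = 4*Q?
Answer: -403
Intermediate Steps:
(-285 + y(16, -1)) - 114 = (-285 + 4*(-1)) - 114 = (-285 - 4) - 114 = -289 - 114 = -403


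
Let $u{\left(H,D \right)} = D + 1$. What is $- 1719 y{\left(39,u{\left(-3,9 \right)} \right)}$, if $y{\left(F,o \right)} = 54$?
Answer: $-92826$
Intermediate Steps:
$u{\left(H,D \right)} = 1 + D$
$- 1719 y{\left(39,u{\left(-3,9 \right)} \right)} = \left(-1719\right) 54 = -92826$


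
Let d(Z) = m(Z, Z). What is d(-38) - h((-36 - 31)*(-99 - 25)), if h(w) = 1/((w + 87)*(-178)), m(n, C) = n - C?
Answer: 1/1494310 ≈ 6.6921e-7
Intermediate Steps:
d(Z) = 0 (d(Z) = Z - Z = 0)
h(w) = -1/(178*(87 + w)) (h(w) = -1/178/(87 + w) = -1/(178*(87 + w)))
d(-38) - h((-36 - 31)*(-99 - 25)) = 0 - (-1)/(15486 + 178*((-36 - 31)*(-99 - 25))) = 0 - (-1)/(15486 + 178*(-67*(-124))) = 0 - (-1)/(15486 + 178*8308) = 0 - (-1)/(15486 + 1478824) = 0 - (-1)/1494310 = 0 - 1*(-1/1494310) = 0 + 1/1494310 = 1/1494310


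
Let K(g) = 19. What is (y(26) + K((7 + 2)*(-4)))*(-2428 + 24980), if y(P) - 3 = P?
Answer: 1082496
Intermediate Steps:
y(P) = 3 + P
(y(26) + K((7 + 2)*(-4)))*(-2428 + 24980) = ((3 + 26) + 19)*(-2428 + 24980) = (29 + 19)*22552 = 48*22552 = 1082496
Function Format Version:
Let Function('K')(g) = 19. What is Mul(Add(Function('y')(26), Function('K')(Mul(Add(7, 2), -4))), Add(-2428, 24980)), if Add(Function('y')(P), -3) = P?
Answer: 1082496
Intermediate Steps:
Function('y')(P) = Add(3, P)
Mul(Add(Function('y')(26), Function('K')(Mul(Add(7, 2), -4))), Add(-2428, 24980)) = Mul(Add(Add(3, 26), 19), Add(-2428, 24980)) = Mul(Add(29, 19), 22552) = Mul(48, 22552) = 1082496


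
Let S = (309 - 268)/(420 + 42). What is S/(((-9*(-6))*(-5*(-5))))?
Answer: 41/623700 ≈ 6.5737e-5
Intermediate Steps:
S = 41/462 ≈ 0.088745
S/(((-9*(-6))*(-5*(-5)))) = 41/(462*(((-9*(-6))*(-5*(-5))))) = 41/(462*((54*25))) = (41/462)/1350 = (41/462)*(1/1350) = 41/623700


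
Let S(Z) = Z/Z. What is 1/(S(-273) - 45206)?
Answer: -1/45205 ≈ -2.2121e-5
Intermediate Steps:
S(Z) = 1
1/(S(-273) - 45206) = 1/(1 - 45206) = 1/(-45205) = -1/45205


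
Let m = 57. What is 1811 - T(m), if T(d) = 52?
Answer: 1759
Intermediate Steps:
1811 - T(m) = 1811 - 1*52 = 1811 - 52 = 1759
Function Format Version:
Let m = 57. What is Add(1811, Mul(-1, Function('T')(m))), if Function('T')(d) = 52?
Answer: 1759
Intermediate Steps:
Add(1811, Mul(-1, Function('T')(m))) = Add(1811, Mul(-1, 52)) = Add(1811, -52) = 1759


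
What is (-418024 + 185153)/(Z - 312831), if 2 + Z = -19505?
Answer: 232871/332338 ≈ 0.70071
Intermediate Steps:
Z = -19507 (Z = -2 - 19505 = -19507)
(-418024 + 185153)/(Z - 312831) = (-418024 + 185153)/(-19507 - 312831) = -232871/(-332338) = -232871*(-1/332338) = 232871/332338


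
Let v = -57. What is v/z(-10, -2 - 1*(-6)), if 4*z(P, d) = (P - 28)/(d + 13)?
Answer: 102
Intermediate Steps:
z(P, d) = (-28 + P)/(4*(13 + d)) (z(P, d) = ((P - 28)/(d + 13))/4 = ((-28 + P)/(13 + d))/4 = (-28 + P)/(4*(13 + d)))
v/z(-10, -2 - 1*(-6)) = -57*4*(13 + (-2 - 1*(-6)))/(-28 - 10) = -57/((¼)*(-38)/(13 + (-2 + 6))) = -57/((¼)*(-38)/(13 + 4)) = -57/((¼)*(-38)/17) = -57/((¼)*(1/17)*(-38)) = -57/(-19/34) = -57*(-34/19) = 102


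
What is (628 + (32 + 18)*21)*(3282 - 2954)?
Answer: 550384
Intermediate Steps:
(628 + (32 + 18)*21)*(3282 - 2954) = (628 + 50*21)*328 = (628 + 1050)*328 = 1678*328 = 550384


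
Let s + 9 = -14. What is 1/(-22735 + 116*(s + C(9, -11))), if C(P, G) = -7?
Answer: -1/26215 ≈ -3.8146e-5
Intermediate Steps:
s = -23 (s = -9 - 14 = -23)
1/(-22735 + 116*(s + C(9, -11))) = 1/(-22735 + 116*(-23 - 7)) = 1/(-22735 + 116*(-30)) = 1/(-22735 - 3480) = 1/(-26215) = -1/26215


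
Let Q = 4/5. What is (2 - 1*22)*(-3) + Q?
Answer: 304/5 ≈ 60.800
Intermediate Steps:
Q = ⅘ (Q = 4*(⅕) = ⅘ ≈ 0.80000)
(2 - 1*22)*(-3) + Q = (2 - 1*22)*(-3) + ⅘ = (2 - 22)*(-3) + ⅘ = -20*(-3) + ⅘ = 60 + ⅘ = 304/5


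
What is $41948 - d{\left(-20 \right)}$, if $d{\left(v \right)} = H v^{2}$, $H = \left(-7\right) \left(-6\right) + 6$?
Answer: $22748$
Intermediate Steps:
$H = 48$ ($H = 42 + 6 = 48$)
$d{\left(v \right)} = 48 v^{2}$
$41948 - d{\left(-20 \right)} = 41948 - 48 \left(-20\right)^{2} = 41948 - 48 \cdot 400 = 41948 - 19200 = 22748$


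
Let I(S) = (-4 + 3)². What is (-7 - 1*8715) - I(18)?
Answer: -8723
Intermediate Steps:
I(S) = 1 (I(S) = (-1)² = 1)
(-7 - 1*8715) - I(18) = (-7 - 1*8715) - 1*1 = (-7 - 8715) - 1 = -8722 - 1 = -8723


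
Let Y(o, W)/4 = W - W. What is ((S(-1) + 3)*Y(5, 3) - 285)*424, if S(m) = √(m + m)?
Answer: -120840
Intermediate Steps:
S(m) = √2*√m (S(m) = √(2*m) = √2*√m)
Y(o, W) = 0 (Y(o, W) = 4*(W - W) = 4*0 = 0)
((S(-1) + 3)*Y(5, 3) - 285)*424 = ((√2*√(-1) + 3)*0 - 285)*424 = ((√2*I + 3)*0 - 285)*424 = ((I*√2 + 3)*0 - 285)*424 = ((3 + I*√2)*0 - 285)*424 = (0 - 285)*424 = -285*424 = -120840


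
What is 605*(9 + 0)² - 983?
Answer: 48022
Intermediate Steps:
605*(9 + 0)² - 983 = 605*9² - 983 = 605*81 - 983 = 49005 - 983 = 48022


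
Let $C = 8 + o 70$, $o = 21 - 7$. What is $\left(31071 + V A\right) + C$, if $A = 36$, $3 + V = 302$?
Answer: $42823$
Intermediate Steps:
$V = 299$ ($V = -3 + 302 = 299$)
$o = 14$ ($o = 21 - 7 = 14$)
$C = 988$ ($C = 8 + 14 \cdot 70 = 8 + 980 = 988$)
$\left(31071 + V A\right) + C = \left(31071 + 299 \cdot 36\right) + 988 = \left(31071 + 10764\right) + 988 = 41835 + 988 = 42823$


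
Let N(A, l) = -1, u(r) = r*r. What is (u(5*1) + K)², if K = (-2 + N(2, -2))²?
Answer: 1156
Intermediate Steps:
u(r) = r²
K = 9 (K = (-2 - 1)² = (-3)² = 9)
(u(5*1) + K)² = ((5*1)² + 9)² = (5² + 9)² = (25 + 9)² = 34² = 1156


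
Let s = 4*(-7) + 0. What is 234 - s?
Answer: 262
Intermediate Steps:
s = -28 (s = -28 + 0 = -28)
234 - s = 234 - 1*(-28) = 234 + 28 = 262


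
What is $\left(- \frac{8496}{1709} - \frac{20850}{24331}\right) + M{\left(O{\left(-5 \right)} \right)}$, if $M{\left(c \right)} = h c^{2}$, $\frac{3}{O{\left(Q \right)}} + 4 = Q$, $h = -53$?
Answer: $- \frac{4384968421}{374235111} \approx -11.717$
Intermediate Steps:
$O{\left(Q \right)} = \frac{3}{-4 + Q}$
$M{\left(c \right)} = - 53 c^{2}$
$\left(- \frac{8496}{1709} - \frac{20850}{24331}\right) + M{\left(O{\left(-5 \right)} \right)} = \left(- \frac{8496}{1709} - \frac{20850}{24331}\right) - 53 \left(\frac{3}{-4 - 5}\right)^{2} = \left(\left(-8496\right) \frac{1}{1709} - \frac{20850}{24331}\right) - 53 \left(\frac{3}{-9}\right)^{2} = \left(- \frac{8496}{1709} - \frac{20850}{24331}\right) - 53 \left(3 \left(- \frac{1}{9}\right)\right)^{2} = - \frac{242348826}{41581679} - 53 \left(- \frac{1}{3}\right)^{2} = - \frac{242348826}{41581679} - \frac{53}{9} = - \frac{4384968421}{374235111}$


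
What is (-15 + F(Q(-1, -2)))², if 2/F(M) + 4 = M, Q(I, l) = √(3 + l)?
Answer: 2209/9 ≈ 245.44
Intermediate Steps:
F(M) = 2/(-4 + M)
(-15 + F(Q(-1, -2)))² = (-15 + 2/(-4 + √(3 - 2)))² = (-15 + 2/(-4 + √1))² = (-15 + 2/(-4 + 1))² = (-15 + 2/(-3))² = (-15 + 2*(-⅓))² = (-15 - ⅔)² = (-47/3)² = 2209/9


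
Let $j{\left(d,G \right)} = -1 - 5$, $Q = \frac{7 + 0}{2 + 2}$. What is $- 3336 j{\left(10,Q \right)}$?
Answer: $20016$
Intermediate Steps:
$Q = \frac{7}{4} \approx 1.75$
$j{\left(d,G \right)} = -6$
$- 3336 j{\left(10,Q \right)} = \left(-3336\right) \left(-6\right) = 20016$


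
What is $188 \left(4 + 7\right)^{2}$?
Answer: $22748$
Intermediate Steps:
$188 \left(4 + 7\right)^{2} = 188 \cdot 11^{2} = 188 \cdot 121 = 22748$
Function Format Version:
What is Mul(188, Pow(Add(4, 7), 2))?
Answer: 22748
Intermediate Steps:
Mul(188, Pow(Add(4, 7), 2)) = Mul(188, Pow(11, 2)) = Mul(188, 121) = 22748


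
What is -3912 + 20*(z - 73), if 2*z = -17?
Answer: -5542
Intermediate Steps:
z = -17/2 (z = (½)*(-17) = -17/2 ≈ -8.5000)
-3912 + 20*(z - 73) = -3912 + 20*(-17/2 - 73) = -3912 + 20*(-163/2) = -3912 - 1630 = -5542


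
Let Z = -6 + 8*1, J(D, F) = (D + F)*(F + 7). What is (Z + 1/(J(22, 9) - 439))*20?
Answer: 2300/57 ≈ 40.351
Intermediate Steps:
J(D, F) = (7 + F)*(D + F) (J(D, F) = (D + F)*(7 + F) = (7 + F)*(D + F))
Z = 2 (Z = -6 + 8 = 2)
(Z + 1/(J(22, 9) - 439))*20 = (2 + 1/((9² + 7*22 + 7*9 + 22*9) - 439))*20 = (2 + 1/((81 + 154 + 63 + 198) - 439))*20 = (2 + 1/(496 - 439))*20 = (2 + 1/57)*20 = (115/57)*20 = 2300/57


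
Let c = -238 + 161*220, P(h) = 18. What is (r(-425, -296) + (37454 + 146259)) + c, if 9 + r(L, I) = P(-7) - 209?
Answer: 218695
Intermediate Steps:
r(L, I) = -200 (r(L, I) = -9 + (18 - 209) = -9 - 191 = -200)
c = 35182 (c = -238 + 35420 = 35182)
(r(-425, -296) + (37454 + 146259)) + c = (-200 + (37454 + 146259)) + 35182 = (-200 + 183713) + 35182 = 183513 + 35182 = 218695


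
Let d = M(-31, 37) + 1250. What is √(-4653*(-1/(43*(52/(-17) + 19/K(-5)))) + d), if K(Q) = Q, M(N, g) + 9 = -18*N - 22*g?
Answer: 2*√1258497985/2279 ≈ 31.132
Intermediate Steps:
M(N, g) = -9 - 22*g - 18*N (M(N, g) = -9 + (-18*N - 22*g) = -9 + (-22*g - 18*N) = -9 - 22*g - 18*N)
d = 985 (d = (-9 - 22*37 - 18*(-31)) + 1250 = (-9 - 814 + 558) + 1250 = -265 + 1250 = 985)
√(-4653*(-1/(43*(52/(-17) + 19/K(-5)))) + d) = √(-4653*(-1/(43*(52/(-17) + 19/(-5)))) + 985) = √(-4653*(-1/(43*(52*(-1/17) + 19*(-⅕)))) + 985) = √(-4653*(-1/(43*(-52/17 - 19/5))) + 985) = √(-4653/((-583/85*(-43))) + 985) = √(-4653/25069/85 + 985) = √(-4653*85/25069 + 985) = √(-35955/2279 + 985) = √(2208860/2279) = 2*√1258497985/2279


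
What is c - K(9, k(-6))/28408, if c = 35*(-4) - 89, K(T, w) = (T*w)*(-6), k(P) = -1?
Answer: -3252743/14204 ≈ -229.00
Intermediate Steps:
K(T, w) = -6*T*w
c = -229 (c = -140 - 89 = -229)
c - K(9, k(-6))/28408 = -229 - (-6*9*(-1))/28408 = -229 - 54/28408 = -229 - 1*27/14204 = -229 - 27/14204 = -3252743/14204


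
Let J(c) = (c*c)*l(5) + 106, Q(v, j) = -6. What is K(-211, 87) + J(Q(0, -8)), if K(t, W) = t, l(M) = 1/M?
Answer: -489/5 ≈ -97.800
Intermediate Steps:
J(c) = 106 + c²/5 (J(c) = (c*c)/5 + 106 = c²*(⅕) + 106 = c²/5 + 106 = 106 + c²/5)
K(-211, 87) + J(Q(0, -8)) = -211 + (106 + (⅕)*(-6)²) = -211 + (106 + (⅕)*36) = -211 + (106 + 36/5) = -211 + 566/5 = -489/5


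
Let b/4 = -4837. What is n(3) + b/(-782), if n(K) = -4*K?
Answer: 4982/391 ≈ 12.742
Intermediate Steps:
b = -19348 (b = 4*(-4837) = -19348)
n(3) + b/(-782) = -4*3 - 19348/(-782) = -12 - 19348*(-1/782) = -12 + 9674/391 = 4982/391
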